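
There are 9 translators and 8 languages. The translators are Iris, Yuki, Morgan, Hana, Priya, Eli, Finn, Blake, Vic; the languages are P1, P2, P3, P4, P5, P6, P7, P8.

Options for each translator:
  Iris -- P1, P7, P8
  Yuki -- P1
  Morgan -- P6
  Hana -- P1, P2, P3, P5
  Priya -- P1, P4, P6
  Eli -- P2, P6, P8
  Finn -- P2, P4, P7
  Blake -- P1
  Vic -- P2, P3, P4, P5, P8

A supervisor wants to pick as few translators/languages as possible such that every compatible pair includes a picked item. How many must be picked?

A maximum matching has 8 edges (e.g. Iris–P8, Yuki–P1, Morgan–P6, Hana–P5, Priya–P4, Eli–P2, Finn–P7, Vic–P3).
By König's theorem the minimum vertex cover has the same size. One such cover is {Iris, Morgan, Hana, Priya, Eli, Finn, Vic, P1}.

8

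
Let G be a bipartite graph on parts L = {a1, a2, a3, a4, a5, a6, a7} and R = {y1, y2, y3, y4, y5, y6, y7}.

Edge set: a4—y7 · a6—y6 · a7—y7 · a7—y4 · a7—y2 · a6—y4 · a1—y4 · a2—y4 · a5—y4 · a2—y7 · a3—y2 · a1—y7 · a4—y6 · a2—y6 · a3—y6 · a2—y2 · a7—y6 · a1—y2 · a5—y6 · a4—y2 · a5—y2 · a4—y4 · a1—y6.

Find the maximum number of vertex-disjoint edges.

One maximum matching: a1–y2, a2–y4, a3–y6, a4–y7.
The set {a1, a2, a3, a4, a5, a6, a7} has only 4 neighbours ({y2, y4, y6, y7}), so by Hall's theorem at most 4 of the 7 left vertices can be matched.

4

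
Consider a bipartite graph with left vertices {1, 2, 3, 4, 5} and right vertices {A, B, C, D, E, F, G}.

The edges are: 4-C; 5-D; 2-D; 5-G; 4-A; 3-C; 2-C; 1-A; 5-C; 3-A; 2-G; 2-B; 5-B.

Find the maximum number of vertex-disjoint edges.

4

One maximum matching: 1→A, 2→G, 3→C, 5→B.
The set {1, 3, 4} has only 2 neighbours ({A, C}), so by Hall's theorem at most 4 of the 5 left vertices can be matched.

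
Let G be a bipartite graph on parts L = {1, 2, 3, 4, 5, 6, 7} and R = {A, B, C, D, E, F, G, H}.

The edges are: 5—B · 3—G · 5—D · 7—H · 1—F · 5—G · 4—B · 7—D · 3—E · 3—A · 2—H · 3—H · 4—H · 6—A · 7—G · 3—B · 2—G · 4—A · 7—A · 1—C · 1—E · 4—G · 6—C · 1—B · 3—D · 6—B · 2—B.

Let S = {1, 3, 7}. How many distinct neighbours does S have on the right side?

The union of neighbours of {1, 3, 7} is {A, B, C, D, E, F, G, H}, which has 8 elements.
Since |N(S)| = 8 ≥ |S| = 3, Hall's condition holds for this subset.

8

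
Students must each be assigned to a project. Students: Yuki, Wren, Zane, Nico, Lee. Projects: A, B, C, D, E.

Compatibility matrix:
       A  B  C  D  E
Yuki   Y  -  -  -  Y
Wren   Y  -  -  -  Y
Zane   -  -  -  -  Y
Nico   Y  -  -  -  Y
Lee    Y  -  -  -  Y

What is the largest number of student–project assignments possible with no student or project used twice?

One maximum matching: Yuki→A, Wren→E.
The set {Yuki, Wren, Zane, Nico, Lee} has only 2 neighbours ({A, E}), so by Hall's theorem at most 2 of the 5 students can be matched.

2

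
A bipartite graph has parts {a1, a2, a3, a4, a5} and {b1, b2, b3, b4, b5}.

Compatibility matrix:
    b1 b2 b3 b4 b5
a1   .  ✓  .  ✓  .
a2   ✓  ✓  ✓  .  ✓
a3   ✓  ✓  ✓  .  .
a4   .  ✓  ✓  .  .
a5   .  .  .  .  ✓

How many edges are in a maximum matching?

5

For example, pair a1→b4, a2→b3, a3→b1, a4→b2, a5→b5.
This saturates every left vertex, so 5 is the maximum.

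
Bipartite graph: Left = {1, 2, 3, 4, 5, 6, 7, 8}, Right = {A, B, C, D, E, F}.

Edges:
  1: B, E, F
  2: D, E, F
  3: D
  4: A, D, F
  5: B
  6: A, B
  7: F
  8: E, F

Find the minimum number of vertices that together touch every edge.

5

A maximum matching has 5 edges (e.g. 1–E, 2–F, 3–D, 4–A, 5–B).
By König's theorem the minimum vertex cover has the same size. One such cover is {A, B, D, E, F}.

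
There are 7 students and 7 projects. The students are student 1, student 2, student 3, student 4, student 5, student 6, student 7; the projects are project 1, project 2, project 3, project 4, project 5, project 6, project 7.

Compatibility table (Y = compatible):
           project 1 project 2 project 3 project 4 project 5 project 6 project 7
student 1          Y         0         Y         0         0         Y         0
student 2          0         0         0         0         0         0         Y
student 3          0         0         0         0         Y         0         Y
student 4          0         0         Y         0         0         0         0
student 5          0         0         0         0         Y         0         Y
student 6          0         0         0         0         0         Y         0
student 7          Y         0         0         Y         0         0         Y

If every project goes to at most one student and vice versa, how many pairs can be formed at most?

6

For example, pair student 1–project 1, student 2–project 7, student 3–project 5, student 4–project 3, student 6–project 6, student 7–project 4.
The set {student 2, student 3, student 5} has only 2 neighbours ({project 5, project 7}), so by Hall's theorem at most 6 of the 7 students can be matched.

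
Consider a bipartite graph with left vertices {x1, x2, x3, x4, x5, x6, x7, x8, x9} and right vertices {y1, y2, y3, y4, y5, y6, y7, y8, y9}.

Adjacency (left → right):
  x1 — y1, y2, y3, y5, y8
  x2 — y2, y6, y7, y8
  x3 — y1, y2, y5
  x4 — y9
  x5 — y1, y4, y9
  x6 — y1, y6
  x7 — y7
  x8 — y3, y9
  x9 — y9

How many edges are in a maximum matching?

For example, pair x1-y1, x2-y8, x3-y2, x4-y9, x5-y4, x6-y6, x7-y7, x8-y3.
The set {x4, x9} has only 1 neighbour ({y9}), so by Hall's theorem at most 8 of the 9 left vertices can be matched.

8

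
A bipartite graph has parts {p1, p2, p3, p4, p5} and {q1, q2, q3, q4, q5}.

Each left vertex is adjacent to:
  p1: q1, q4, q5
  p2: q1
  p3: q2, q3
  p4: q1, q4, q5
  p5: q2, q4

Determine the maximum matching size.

5

For example, pair p1→q5, p2→q1, p3→q3, p4→q4, p5→q2.
This saturates every left vertex, so 5 is the maximum.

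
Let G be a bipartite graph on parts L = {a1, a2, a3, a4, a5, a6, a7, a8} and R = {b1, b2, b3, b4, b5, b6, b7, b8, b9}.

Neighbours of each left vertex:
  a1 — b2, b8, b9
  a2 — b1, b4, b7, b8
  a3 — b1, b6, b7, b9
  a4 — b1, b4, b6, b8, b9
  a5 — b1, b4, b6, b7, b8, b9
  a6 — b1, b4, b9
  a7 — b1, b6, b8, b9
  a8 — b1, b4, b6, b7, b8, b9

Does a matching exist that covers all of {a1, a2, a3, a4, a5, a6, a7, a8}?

The set {a2, a3, a4, a5, a6, a7, a8} has only 6 neighbours ({b1, b4, b6, b7, b8, b9}), so by Hall's theorem at most 7 of the 8 left vertices can be matched.
Hence no matching covers every left vertex.

No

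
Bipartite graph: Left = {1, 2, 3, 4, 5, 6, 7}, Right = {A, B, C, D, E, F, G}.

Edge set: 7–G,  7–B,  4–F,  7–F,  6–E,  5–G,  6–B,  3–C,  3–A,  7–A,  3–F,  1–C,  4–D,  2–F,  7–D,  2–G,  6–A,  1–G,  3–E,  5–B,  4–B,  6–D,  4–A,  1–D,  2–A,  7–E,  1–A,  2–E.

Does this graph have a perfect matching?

One maximum matching: 1→C, 2→F, 3→A, 4→D, 5→B, 6→E, 7→G.
All 7 left vertices are covered.

Yes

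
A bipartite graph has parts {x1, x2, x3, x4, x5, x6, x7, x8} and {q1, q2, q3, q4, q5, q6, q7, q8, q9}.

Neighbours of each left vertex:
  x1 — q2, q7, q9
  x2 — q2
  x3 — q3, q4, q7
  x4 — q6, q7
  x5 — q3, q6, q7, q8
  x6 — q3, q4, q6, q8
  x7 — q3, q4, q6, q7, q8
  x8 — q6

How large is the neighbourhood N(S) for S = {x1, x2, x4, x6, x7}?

The union of neighbours of {x1, x2, x4, x6, x7} is {q2, q3, q4, q6, q7, q8, q9}, which has 7 elements.
Since |N(S)| = 7 ≥ |S| = 5, Hall's condition holds for this subset.

7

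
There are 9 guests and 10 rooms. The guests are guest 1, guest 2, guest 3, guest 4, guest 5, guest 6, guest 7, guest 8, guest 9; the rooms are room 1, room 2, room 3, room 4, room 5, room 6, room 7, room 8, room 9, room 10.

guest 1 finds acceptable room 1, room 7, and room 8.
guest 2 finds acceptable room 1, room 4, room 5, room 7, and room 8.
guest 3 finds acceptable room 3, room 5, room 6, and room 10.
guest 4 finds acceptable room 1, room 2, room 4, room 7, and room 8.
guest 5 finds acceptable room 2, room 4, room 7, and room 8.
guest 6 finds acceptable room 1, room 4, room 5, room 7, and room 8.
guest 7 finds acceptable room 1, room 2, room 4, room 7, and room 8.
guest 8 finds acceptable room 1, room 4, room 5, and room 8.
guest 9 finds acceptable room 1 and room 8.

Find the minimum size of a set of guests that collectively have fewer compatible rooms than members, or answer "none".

Take S = {guest 1, guest 2, guest 4, guest 5, guest 6, guest 7, guest 8}. Its neighbourhood is {room 1, room 2, room 4, room 5, room 7, room 8}, so |N(S)| = 6 < |S| = 7.
Every subset of size less than 7 has at least as many neighbours as members, so 7 is the minimum.

7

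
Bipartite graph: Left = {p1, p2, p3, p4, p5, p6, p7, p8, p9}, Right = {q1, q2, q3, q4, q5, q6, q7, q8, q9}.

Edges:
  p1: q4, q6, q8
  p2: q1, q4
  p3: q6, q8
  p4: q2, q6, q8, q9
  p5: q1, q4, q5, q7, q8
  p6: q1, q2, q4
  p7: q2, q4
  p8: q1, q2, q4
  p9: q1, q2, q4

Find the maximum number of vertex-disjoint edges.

One maximum matching: p1-q6, p2-q1, p3-q8, p4-q9, p5-q7, p6-q4, p7-q2.
The set {p2, p6, p7, p8, p9} has only 3 neighbours ({q1, q2, q4}), so by Hall's theorem at most 7 of the 9 left vertices can be matched.

7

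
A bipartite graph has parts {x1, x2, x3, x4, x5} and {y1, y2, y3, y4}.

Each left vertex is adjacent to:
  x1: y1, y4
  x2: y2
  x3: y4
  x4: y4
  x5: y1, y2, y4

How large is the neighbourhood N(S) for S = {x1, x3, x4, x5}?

The union of neighbours of {x1, x3, x4, x5} is {y1, y2, y4}, which has 3 elements.
Since |N(S)| = 3 < |S| = 4, Hall's condition fails for this subset.

3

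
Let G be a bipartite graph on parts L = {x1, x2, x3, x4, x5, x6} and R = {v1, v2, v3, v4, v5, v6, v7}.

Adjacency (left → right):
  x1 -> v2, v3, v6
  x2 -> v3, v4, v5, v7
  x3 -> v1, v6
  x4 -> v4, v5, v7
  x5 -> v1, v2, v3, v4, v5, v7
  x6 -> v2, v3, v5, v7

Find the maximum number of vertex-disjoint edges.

6

One maximum matching: x1→v6, x2→v4, x3→v1, x4→v7, x5→v3, x6→v2.
All 6 left vertices are matched, so no larger matching exists.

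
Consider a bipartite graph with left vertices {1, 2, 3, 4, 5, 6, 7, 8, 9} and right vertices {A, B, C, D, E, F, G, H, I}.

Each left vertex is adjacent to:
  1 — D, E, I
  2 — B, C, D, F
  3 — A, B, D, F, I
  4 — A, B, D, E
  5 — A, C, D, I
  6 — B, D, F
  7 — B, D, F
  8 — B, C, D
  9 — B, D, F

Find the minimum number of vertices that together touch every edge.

7

The 7 edges 1–D, 2–C, 3–A, 4–E, 5–I, 6–F, 7–B form a matching, so any vertex cover needs at least 7 vertices (one per matched edge).
Conversely {A, B, C, D, E, F, I} meets every edge and has exactly 7 vertices, so 7 is optimal.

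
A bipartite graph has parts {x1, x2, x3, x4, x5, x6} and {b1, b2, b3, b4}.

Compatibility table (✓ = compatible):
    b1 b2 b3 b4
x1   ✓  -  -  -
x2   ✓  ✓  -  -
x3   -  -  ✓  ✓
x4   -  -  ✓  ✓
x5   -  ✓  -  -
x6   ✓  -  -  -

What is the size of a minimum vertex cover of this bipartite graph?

4

The 4 edges x1–b1, x2–b2, x3–b4, x4–b3 form a matching, so any vertex cover needs at least 4 vertices (one per matched edge).
Conversely {x3, x4, b1, b2} meets every edge and has exactly 4 vertices, so 4 is optimal.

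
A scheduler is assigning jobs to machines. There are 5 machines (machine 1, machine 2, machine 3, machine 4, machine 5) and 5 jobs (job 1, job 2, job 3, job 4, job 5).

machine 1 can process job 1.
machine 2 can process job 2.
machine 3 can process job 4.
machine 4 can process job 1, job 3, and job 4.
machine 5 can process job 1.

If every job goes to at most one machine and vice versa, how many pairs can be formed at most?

One maximum matching: machine 1–job 1, machine 2–job 2, machine 3–job 4, machine 4–job 3.
The set {machine 1, machine 5} has only 1 neighbour ({job 1}), so by Hall's theorem at most 4 of the 5 machines can be matched.

4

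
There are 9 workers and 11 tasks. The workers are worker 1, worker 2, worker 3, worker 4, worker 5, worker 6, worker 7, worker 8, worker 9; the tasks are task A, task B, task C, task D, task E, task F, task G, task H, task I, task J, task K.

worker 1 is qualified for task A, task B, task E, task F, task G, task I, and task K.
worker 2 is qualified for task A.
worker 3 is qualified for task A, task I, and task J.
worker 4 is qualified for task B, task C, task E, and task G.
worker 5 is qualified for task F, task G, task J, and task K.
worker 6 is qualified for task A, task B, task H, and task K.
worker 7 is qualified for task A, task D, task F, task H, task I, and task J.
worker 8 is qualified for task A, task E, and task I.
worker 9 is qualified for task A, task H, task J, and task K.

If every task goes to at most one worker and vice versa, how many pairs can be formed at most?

9

For example, pair worker 1→task F, worker 2→task A, worker 3→task I, worker 4→task B, worker 5→task G, worker 6→task K, worker 7→task D, worker 8→task E, worker 9→task J.
This saturates every worker, so 9 is the maximum.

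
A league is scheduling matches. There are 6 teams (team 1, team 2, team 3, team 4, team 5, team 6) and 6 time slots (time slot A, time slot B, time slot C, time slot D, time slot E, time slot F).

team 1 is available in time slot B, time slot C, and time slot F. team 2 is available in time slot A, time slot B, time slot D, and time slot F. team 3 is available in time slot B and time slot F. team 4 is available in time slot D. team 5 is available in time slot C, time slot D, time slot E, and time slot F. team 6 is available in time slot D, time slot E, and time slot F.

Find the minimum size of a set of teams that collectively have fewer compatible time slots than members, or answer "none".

A matching saturating every team exists, for instance team 1→time slot C, team 2→time slot A, team 3→time slot B, team 4→time slot D, team 5→time slot E, team 6→time slot F.
By Hall's marriage theorem, this means |N(S)| ≥ |S| for every subset S, so no violating subset exists.

none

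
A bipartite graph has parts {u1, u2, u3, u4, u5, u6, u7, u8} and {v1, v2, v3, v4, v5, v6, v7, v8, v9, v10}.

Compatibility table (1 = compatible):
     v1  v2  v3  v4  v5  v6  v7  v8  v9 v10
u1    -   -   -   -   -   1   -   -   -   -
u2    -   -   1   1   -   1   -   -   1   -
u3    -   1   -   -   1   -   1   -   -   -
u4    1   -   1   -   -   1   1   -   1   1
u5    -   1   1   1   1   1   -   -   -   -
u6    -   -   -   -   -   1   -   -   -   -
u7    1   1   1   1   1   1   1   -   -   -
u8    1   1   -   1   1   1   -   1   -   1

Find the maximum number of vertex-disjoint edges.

7

For example, pair u1-v6, u2-v4, u3-v7, u4-v10, u5-v2, u7-v3, u8-v8.
The set {u1, u6} has only 1 neighbour ({v6}), so by Hall's theorem at most 7 of the 8 left vertices can be matched.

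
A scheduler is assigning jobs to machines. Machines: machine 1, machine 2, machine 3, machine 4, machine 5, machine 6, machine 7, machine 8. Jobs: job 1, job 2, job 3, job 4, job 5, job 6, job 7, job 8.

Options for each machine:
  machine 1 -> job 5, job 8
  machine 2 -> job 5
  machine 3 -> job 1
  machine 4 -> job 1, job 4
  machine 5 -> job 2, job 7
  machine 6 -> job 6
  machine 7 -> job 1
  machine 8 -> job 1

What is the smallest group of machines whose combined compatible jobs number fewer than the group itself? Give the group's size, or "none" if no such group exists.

2

Take S = {machine 3, machine 7}. Its neighbourhood is {job 1}, so |N(S)| = 1 < |S| = 2.
No single vertex violates Hall's condition since each has at least one neighbour, so 2 is the minimum.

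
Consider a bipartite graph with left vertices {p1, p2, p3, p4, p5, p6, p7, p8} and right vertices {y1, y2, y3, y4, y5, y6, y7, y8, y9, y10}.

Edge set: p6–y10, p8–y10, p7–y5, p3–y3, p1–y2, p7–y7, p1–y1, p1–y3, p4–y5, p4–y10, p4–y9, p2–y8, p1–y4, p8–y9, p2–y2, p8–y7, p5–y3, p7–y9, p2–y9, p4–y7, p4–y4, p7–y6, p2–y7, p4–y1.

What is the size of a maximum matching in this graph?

7

A valid assignment of size 7: p1→y1, p2→y8, p3→y3, p4→y9, p6→y10, p7→y6, p8→y7.
The set {p3, p5} has only 1 neighbour ({y3}), so by Hall's theorem at most 7 of the 8 left vertices can be matched.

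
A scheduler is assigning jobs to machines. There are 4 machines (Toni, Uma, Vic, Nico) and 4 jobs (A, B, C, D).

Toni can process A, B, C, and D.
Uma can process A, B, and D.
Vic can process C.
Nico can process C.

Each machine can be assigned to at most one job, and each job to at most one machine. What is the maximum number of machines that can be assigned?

A valid assignment of size 3: Toni–B, Uma–D, Vic–C.
The set {Vic, Nico} has only 1 neighbour ({C}), so by Hall's theorem at most 3 of the 4 machines can be matched.

3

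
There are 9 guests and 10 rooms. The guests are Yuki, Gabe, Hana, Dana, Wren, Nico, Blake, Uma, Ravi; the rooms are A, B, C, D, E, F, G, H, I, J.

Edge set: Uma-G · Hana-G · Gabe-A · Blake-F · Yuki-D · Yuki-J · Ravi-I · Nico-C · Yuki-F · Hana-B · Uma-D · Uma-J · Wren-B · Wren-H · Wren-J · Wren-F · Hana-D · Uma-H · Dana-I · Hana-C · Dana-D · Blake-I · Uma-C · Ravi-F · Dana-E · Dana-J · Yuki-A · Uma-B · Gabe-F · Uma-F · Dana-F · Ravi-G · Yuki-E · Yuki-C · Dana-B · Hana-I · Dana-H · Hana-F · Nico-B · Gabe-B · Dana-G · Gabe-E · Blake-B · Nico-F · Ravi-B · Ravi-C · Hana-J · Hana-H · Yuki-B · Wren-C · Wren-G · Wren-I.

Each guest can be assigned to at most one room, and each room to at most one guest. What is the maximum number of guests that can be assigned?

One maximum matching: Yuki-A, Gabe-E, Hana-B, Dana-F, Wren-J, Nico-C, Blake-I, Uma-H, Ravi-G.
This saturates every guest, so 9 is the maximum.

9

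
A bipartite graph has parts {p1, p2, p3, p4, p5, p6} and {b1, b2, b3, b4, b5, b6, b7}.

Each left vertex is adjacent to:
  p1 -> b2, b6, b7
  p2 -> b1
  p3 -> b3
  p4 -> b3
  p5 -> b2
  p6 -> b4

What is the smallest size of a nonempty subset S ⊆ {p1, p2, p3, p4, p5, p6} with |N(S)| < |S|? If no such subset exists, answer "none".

2

Take S = {p3, p4}. Its neighbourhood is {b3}, so |N(S)| = 1 < |S| = 2.
No single vertex violates Hall's condition since each has at least one neighbour, so 2 is the minimum.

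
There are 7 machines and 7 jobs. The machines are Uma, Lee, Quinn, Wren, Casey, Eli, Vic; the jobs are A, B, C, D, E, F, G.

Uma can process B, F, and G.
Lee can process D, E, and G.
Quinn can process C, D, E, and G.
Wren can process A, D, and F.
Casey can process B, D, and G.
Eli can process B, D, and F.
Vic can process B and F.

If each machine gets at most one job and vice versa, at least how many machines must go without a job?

0

A valid assignment of size 7: Uma→G, Lee→E, Quinn→C, Wren→A, Casey→D, Eli→F, Vic→B.
All 7 machines are matched, so no larger matching exists.
That matches 7 of the 7, leaving 0 unmatched; no matching can do better.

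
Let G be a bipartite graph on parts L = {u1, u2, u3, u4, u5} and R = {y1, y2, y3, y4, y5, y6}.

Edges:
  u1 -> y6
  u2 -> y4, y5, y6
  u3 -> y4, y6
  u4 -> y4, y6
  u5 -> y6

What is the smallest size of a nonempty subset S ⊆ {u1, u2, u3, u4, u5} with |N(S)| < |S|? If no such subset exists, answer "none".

Take S = {u1, u5}. Its neighbourhood is {y6}, so |N(S)| = 1 < |S| = 2.
No single vertex violates Hall's condition since each has at least one neighbour, so 2 is the minimum.

2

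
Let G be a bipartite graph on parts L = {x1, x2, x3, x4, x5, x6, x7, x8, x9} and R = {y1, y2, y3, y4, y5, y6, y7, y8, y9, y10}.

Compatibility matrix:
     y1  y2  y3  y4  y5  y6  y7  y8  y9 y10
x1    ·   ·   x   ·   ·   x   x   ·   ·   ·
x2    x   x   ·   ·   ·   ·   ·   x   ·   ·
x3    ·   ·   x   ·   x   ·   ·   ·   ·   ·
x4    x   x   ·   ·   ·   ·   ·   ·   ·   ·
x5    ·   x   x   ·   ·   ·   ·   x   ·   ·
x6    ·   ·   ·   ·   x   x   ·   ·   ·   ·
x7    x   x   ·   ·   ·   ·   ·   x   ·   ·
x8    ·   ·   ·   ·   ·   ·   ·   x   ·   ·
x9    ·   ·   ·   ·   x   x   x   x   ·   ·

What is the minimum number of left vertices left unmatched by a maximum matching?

For example, pair x1→y7, x2→y8, x3→y5, x4→y2, x5→y3, x6→y6, x7→y1.
The set {x1, x2, x3, x4, x5, x6, x7, x8, x9} has only 7 neighbours ({y1, y2, y3, y5, y6, y7, y8}), so by Hall's theorem at most 7 of the 9 left vertices can be matched.
That matches 7 of the 9, leaving 2 unmatched; no matching can do better.

2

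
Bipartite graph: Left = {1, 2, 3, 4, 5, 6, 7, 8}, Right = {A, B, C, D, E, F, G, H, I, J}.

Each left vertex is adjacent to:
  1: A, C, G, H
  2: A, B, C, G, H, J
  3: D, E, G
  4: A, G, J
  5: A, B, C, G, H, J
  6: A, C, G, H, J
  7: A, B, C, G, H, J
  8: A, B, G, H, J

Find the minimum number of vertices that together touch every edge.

7

{3, A, B, C, G, H, J} is a vertex cover of size 7: every edge has an endpoint in this set.
No smaller cover exists because 1–C, 2–B, 3–E, 4–A, 5–H, 6–G, 7–J is a matching of size 7, and a cover must include an endpoint of each of these disjoint edges (König's theorem).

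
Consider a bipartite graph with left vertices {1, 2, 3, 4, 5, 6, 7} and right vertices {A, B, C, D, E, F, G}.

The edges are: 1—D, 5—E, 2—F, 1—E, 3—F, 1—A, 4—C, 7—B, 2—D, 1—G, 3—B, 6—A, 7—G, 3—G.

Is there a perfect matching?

For example, pair 1–G, 2–D, 3–F, 4–C, 5–E, 6–A, 7–B.
All 7 left vertices are covered.

Yes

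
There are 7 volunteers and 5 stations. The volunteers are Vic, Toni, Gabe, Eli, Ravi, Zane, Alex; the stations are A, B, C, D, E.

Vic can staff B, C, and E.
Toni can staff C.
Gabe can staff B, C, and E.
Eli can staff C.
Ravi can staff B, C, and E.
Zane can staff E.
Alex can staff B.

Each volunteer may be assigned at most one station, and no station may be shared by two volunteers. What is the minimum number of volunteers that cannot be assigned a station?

For example, pair Vic–E, Toni–C, Gabe–B.
The set {Vic, Toni, Gabe, Eli, Ravi, Zane, Alex} has only 3 neighbours ({B, C, E}), so by Hall's theorem at most 3 of the 7 volunteers can be matched.
That matches 3 of the 7, leaving 4 unmatched; no matching can do better.

4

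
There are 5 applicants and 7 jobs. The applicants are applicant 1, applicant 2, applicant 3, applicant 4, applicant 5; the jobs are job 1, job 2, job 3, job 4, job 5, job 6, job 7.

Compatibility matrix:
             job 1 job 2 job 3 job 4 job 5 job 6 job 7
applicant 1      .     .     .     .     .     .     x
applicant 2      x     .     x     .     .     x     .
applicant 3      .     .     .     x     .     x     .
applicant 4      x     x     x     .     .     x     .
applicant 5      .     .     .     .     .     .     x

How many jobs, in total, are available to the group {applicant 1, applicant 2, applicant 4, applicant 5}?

5

The union of neighbours of {applicant 1, applicant 2, applicant 4, applicant 5} is {job 1, job 2, job 3, job 6, job 7}, which has 5 elements.
Since |N(S)| = 5 ≥ |S| = 4, Hall's condition holds for this subset.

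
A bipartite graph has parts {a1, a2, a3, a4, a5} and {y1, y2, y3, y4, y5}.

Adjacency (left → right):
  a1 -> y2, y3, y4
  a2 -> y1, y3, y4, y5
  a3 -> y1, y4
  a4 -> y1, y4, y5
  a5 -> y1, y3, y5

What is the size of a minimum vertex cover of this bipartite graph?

5

A maximum matching has 5 edges (e.g. a1–y2, a2–y1, a3–y4, a4–y5, a5–y3).
By König's theorem the minimum vertex cover has the same size. One such cover is {a1, a2, a3, a4, a5}.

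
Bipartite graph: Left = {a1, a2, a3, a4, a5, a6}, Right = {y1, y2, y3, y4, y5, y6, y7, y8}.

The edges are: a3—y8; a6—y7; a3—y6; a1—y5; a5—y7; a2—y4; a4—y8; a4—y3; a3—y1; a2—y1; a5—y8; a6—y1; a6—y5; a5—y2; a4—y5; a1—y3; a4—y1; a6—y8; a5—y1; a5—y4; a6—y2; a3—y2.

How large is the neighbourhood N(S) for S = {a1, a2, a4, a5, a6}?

7

The union of neighbours of {a1, a2, a4, a5, a6} is {y1, y2, y3, y4, y5, y7, y8}, which has 7 elements.
Since |N(S)| = 7 ≥ |S| = 5, Hall's condition holds for this subset.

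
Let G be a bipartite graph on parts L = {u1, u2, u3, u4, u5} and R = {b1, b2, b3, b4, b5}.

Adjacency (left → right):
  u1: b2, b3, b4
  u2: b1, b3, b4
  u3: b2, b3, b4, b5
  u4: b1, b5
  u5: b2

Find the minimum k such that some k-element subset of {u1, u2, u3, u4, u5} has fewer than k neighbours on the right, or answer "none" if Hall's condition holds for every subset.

none

A matching saturating every left vertex exists, for instance u1→b3, u2→b1, u3→b4, u4→b5, u5→b2.
By Hall's marriage theorem, this means |N(S)| ≥ |S| for every subset S, so no violating subset exists.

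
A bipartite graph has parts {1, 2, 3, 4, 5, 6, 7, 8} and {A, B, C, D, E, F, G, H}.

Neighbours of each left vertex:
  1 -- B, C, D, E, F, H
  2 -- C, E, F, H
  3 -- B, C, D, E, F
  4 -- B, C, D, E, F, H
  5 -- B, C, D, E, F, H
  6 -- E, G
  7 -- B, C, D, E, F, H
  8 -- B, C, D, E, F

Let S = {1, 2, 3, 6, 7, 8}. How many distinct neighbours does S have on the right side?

The union of neighbours of {1, 2, 3, 6, 7, 8} is {B, C, D, E, F, G, H}, which has 7 elements.
Since |N(S)| = 7 ≥ |S| = 6, Hall's condition holds for this subset.

7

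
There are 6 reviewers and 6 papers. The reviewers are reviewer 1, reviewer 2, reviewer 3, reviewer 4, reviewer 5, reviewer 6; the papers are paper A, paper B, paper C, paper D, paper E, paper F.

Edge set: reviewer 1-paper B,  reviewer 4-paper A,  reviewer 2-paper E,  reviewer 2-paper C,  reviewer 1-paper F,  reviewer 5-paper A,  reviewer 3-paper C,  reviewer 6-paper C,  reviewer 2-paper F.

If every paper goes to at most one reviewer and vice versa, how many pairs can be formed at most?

For example, pair reviewer 1→paper B, reviewer 2→paper E, reviewer 3→paper C, reviewer 4→paper A.
The set {reviewer 3, reviewer 4, reviewer 5, reviewer 6} has only 2 neighbours ({paper A, paper C}), so by Hall's theorem at most 4 of the 6 reviewers can be matched.

4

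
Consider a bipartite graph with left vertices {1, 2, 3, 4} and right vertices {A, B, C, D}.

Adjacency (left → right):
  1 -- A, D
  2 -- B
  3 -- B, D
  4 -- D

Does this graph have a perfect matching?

The set {2, 3, 4} has only 2 neighbours ({B, D}), so by Hall's theorem at most 3 of the 4 left vertices can be matched.
Hence no matching covers every left vertex.

No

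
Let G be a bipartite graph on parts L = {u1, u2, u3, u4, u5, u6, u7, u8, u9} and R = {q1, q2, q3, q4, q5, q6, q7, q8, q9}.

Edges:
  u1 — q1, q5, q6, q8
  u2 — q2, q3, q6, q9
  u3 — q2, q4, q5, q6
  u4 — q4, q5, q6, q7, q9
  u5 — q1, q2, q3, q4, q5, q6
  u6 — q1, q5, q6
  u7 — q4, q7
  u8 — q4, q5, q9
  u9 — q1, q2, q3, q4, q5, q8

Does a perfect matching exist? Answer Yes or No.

For example, pair u1→q8, u2→q6, u3→q2, u4→q9, u5→q3, u6→q1, u7→q7, u8→q5, u9→q4.
Every left vertex is matched, so this is a perfect matching.

Yes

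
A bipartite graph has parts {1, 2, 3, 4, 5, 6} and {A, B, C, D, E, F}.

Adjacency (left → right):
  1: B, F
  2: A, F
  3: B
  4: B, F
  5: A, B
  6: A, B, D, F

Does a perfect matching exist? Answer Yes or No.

No

The set {1, 2, 3, 4, 5} has only 3 neighbours ({A, B, F}), so by Hall's theorem at most 4 of the 6 left vertices can be matched.
Hence no matching covers every left vertex.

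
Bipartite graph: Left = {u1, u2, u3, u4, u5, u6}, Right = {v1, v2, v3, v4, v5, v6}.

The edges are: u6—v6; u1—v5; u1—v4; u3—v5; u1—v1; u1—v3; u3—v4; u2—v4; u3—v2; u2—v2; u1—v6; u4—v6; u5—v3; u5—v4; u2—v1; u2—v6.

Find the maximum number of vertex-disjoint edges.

5

For example, pair u1–v3, u2–v1, u3–v2, u4–v6, u5–v4.
The set {u4, u6} has only 1 neighbour ({v6}), so by Hall's theorem at most 5 of the 6 left vertices can be matched.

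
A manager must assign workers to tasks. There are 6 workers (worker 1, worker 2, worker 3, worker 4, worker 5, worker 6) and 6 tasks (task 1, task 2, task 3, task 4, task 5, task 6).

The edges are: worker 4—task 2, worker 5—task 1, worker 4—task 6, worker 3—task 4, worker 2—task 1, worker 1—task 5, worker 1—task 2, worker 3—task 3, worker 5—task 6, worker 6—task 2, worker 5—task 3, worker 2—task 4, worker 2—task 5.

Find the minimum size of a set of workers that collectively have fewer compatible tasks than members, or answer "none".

A matching saturating every worker exists, for instance worker 1→task 5, worker 2→task 4, worker 3→task 3, worker 4→task 6, worker 5→task 1, worker 6→task 2.
By Hall's marriage theorem, this means |N(S)| ≥ |S| for every subset S, so no violating subset exists.

none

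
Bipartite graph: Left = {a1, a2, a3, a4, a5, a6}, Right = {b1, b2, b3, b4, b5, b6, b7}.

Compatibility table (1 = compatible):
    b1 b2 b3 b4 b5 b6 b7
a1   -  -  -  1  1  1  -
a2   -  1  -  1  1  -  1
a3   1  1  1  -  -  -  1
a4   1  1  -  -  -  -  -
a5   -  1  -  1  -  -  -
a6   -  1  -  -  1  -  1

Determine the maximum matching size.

One maximum matching: a1→b6, a2→b7, a3→b3, a4→b2, a5→b4, a6→b5.
All 6 left vertices are matched, so no larger matching exists.

6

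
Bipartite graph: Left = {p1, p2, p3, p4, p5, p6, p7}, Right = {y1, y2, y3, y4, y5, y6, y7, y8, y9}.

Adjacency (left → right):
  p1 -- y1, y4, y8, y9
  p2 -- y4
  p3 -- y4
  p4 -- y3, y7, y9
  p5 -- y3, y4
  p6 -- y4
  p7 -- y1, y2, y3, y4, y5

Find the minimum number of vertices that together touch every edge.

{p1, p4, p5, p7, y4} is a vertex cover of size 5: every edge has an endpoint in this set.
No smaller cover exists because p1–y8, p2–y4, p4–y7, p5–y3, p7–y1 is a matching of size 5, and a cover must include an endpoint of each of these disjoint edges (König's theorem).

5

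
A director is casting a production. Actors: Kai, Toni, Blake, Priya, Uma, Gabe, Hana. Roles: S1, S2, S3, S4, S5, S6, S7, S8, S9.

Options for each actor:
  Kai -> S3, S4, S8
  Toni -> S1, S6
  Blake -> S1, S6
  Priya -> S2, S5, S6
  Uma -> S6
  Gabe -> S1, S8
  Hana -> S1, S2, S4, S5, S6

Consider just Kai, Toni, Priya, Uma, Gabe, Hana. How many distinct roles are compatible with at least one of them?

7

The union of neighbours of {Kai, Toni, Priya, Uma, Gabe, Hana} is {S1, S2, S3, S4, S5, S6, S8}, which has 7 elements.
Since |N(S)| = 7 ≥ |S| = 6, Hall's condition holds for this subset.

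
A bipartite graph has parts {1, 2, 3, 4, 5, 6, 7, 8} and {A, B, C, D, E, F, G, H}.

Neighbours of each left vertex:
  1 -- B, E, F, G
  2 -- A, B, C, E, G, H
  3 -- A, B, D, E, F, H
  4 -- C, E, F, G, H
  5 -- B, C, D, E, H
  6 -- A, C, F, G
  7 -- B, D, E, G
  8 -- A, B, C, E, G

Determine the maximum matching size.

8

One maximum matching: 1-B, 2-A, 3-F, 4-E, 5-H, 6-C, 7-D, 8-G.
All 8 left vertices are matched, so no larger matching exists.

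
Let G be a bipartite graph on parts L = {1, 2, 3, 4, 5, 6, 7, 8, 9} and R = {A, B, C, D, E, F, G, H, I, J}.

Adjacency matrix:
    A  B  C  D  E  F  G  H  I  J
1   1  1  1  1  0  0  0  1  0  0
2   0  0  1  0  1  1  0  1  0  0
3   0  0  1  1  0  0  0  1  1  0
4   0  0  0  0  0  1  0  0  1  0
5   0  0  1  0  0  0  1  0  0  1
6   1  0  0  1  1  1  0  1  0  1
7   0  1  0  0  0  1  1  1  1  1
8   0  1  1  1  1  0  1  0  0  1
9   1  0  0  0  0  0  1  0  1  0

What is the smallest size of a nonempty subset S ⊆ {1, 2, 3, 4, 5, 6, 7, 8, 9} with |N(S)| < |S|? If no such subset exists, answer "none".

A matching saturating every left vertex exists, for instance 1→H, 2→E, 3→D, 4→F, 5→C, 6→A, 7→G, 8→J, 9→I.
By Hall's marriage theorem, this means |N(S)| ≥ |S| for every subset S, so no violating subset exists.

none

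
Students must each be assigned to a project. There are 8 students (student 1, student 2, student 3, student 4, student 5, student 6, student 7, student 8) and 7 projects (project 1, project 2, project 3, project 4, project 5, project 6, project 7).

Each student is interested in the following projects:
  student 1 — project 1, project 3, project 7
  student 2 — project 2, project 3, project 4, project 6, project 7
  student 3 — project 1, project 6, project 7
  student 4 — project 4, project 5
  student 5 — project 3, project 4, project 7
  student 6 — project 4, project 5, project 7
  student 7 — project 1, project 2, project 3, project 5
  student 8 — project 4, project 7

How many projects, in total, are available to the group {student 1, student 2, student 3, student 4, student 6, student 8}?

7

The union of neighbours of {student 1, student 2, student 3, student 4, student 6, student 8} is {project 1, project 2, project 3, project 4, project 5, project 6, project 7}, which has 7 elements.
Since |N(S)| = 7 ≥ |S| = 6, Hall's condition holds for this subset.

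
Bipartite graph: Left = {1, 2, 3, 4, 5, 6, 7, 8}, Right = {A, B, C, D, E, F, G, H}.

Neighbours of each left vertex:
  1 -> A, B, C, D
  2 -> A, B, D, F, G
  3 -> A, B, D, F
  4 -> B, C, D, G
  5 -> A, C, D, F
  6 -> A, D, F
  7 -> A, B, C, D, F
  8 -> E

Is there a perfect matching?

No

The set {1, 2, 3, 4, 5, 6, 7} has only 6 neighbours ({A, B, C, D, F, G}), so by Hall's theorem at most 7 of the 8 left vertices can be matched.
Hence no matching covers every left vertex.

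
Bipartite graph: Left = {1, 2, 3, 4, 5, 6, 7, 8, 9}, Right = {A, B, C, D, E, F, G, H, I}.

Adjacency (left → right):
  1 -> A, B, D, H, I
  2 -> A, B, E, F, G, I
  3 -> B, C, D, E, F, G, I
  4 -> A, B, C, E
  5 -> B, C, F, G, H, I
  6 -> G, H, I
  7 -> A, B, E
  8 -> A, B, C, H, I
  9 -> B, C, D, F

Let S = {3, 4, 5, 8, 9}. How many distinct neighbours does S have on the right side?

9

The union of neighbours of {3, 4, 5, 8, 9} is {A, B, C, D, E, F, G, H, I}, which has 9 elements.
Since |N(S)| = 9 ≥ |S| = 5, Hall's condition holds for this subset.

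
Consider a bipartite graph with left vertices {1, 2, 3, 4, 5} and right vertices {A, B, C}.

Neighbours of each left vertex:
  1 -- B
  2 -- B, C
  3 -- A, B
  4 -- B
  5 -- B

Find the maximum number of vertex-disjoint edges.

3

A valid assignment of size 3: 1-B, 2-C, 3-A.
The set {1, 4, 5} has only 1 neighbour ({B}), so by Hall's theorem at most 3 of the 5 left vertices can be matched.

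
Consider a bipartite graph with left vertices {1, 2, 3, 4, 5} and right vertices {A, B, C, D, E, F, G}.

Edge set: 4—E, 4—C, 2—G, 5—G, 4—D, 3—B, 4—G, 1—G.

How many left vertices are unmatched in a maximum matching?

2

One maximum matching: 1-G, 3-B, 4-E.
The set {1, 2, 5} has only 1 neighbour ({G}), so by Hall's theorem at most 3 of the 5 left vertices can be matched.
That matches 3 of the 5, leaving 2 unmatched; no matching can do better.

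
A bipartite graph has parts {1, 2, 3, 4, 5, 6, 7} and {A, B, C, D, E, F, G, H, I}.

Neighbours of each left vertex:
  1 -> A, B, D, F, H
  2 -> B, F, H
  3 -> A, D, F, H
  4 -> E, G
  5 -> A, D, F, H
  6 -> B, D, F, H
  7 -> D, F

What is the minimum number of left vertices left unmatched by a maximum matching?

1

One maximum matching: 1-A, 2-F, 3-H, 4-E, 5-D, 6-B.
The set {1, 2, 3, 5, 6, 7} has only 5 neighbours ({A, B, D, F, H}), so by Hall's theorem at most 6 of the 7 left vertices can be matched.
That matches 6 of the 7, leaving 1 unmatched; no matching can do better.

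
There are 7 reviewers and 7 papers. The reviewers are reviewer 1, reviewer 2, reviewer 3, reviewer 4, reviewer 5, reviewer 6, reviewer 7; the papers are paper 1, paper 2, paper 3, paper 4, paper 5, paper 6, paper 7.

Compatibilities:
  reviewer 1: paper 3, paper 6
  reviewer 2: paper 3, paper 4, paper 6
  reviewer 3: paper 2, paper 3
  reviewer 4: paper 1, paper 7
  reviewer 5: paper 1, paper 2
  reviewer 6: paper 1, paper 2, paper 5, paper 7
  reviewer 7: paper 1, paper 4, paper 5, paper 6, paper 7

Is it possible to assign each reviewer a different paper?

Yes

A valid assignment of size 7: reviewer 1–paper 3, reviewer 2–paper 4, reviewer 3–paper 2, reviewer 4–paper 7, reviewer 5–paper 1, reviewer 6–paper 5, reviewer 7–paper 6.
Every reviewer is matched, so this is a perfect matching.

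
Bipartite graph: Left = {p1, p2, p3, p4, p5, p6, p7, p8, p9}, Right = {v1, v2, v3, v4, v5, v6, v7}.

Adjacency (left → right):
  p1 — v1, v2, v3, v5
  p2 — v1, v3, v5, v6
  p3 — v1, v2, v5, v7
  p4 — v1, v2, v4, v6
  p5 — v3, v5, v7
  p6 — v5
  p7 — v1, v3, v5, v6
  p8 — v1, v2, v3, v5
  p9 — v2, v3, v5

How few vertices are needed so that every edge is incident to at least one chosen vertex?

A maximum matching has 7 edges (e.g. p1–v3, p2–v1, p3–v2, p4–v4, p5–v7, p6–v5, p7–v6).
By König's theorem the minimum vertex cover has the same size. One such cover is {p4, v1, v2, v3, v5, v6, v7}.

7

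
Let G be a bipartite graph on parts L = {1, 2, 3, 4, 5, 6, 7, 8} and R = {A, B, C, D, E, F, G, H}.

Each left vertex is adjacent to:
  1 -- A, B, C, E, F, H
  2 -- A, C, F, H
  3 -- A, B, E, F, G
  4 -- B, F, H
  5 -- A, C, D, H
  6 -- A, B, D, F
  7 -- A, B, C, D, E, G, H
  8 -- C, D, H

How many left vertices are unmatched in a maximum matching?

For example, pair 1→E, 2→F, 3→A, 4→B, 5→H, 6→D, 7→G, 8→C.
All 8 left vertices are matched, so no larger matching exists.
That matches 8 of the 8, leaving 0 unmatched; no matching can do better.

0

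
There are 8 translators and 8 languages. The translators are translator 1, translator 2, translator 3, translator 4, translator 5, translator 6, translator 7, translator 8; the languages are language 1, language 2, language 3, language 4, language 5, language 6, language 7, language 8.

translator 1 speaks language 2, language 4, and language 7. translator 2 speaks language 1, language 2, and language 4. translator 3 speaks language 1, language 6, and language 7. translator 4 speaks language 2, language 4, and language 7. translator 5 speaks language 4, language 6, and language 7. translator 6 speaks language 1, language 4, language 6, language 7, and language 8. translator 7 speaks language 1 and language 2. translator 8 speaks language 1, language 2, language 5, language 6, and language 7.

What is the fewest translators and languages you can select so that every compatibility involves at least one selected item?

7

{translator 6, translator 8, language 1, language 2, language 4, language 6, language 7} is a vertex cover of size 7: every edge has an endpoint in this set.
No smaller cover exists because translator 1–language 4, translator 2–language 1, translator 3–language 6, translator 4–language 2, translator 5–language 7, translator 6–language 8, translator 8–language 5 is a matching of size 7, and a cover must include an endpoint of each of these disjoint edges (König's theorem).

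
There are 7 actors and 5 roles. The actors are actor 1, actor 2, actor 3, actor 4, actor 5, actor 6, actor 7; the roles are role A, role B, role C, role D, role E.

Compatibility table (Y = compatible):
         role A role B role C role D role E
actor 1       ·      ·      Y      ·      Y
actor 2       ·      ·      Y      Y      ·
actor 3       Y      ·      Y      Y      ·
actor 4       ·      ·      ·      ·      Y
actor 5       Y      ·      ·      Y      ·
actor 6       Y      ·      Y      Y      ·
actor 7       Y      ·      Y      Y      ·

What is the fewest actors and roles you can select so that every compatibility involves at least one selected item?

4

The 4 edges actor 1–role C, actor 2–role D, actor 3–role A, actor 4–role E form a matching, so any vertex cover needs at least 4 vertices (one per matched edge).
Conversely {role A, role C, role D, role E} meets every edge and has exactly 4 vertices, so 4 is optimal.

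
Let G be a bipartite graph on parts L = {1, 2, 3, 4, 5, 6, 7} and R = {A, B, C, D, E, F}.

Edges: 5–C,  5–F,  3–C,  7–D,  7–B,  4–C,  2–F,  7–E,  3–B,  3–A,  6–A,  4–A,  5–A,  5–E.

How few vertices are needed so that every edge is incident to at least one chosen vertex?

{2, 3, 4, 5, 6, 7} is a vertex cover of size 6: every edge has an endpoint in this set.
No smaller cover exists because 2–F, 3–B, 4–C, 5–E, 6–A, 7–D is a matching of size 6, and a cover must include an endpoint of each of these disjoint edges (König's theorem).

6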